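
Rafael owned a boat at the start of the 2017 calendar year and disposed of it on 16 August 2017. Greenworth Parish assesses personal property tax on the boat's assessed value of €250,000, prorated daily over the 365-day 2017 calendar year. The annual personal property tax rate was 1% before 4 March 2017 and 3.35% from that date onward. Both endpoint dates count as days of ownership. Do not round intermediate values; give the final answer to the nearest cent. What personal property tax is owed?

1 January – 3 March 2017: 62 days at 1% → €250,000 × 1% × 62/365 = €424.6575
4 March – 16 August 2017: 166 days at 3.35% → €250,000 × 3.35% × 166/365 = €3,808.9041
Total = €4,233.5616

€4,233.56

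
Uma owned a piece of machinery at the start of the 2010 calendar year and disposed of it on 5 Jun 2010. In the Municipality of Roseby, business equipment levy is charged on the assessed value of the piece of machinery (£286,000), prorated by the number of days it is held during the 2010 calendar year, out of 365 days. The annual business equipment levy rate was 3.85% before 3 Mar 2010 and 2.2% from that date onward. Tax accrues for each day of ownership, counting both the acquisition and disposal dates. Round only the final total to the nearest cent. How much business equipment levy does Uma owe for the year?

£3,477.84

1 Jan – 2 Mar 2010: 61 days at 3.85% → £286,000 × 3.85% × 61/365 = £1,840.1945
3 Mar – 5 Jun 2010: 95 days at 2.2% → £286,000 × 2.2% × 95/365 = £1,637.6438
Total = £3,477.8384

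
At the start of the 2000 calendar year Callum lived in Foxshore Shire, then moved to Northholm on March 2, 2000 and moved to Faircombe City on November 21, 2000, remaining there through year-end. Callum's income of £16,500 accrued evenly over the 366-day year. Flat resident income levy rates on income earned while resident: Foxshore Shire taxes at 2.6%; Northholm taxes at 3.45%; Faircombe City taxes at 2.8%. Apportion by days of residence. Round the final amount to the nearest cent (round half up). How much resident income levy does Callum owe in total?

£533.86

Foxshore Shire, January 1 – March 1, 2000: 61 days → £16,500 × 2.6% × 61/366 = £71.5000
Northholm, March 2 – November 20, 2000: 264 days → £16,500 × 3.45% × 264/366 = £410.6066
Faircombe City, November 21 – December 31, 2000: 41 days → £16,500 × 2.8% × 41/366 = £51.7541
Total = £533.8607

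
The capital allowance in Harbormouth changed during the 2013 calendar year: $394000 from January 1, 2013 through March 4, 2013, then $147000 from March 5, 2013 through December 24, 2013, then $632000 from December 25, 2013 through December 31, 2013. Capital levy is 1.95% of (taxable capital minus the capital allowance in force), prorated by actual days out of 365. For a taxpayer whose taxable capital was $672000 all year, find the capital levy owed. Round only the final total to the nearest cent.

$9224.78

January 1 – March 4, 2013: 63 days, exemption $394000 → ($672000 − $394000) × 1.95% × 63/365 = $935.6795
March 5 – December 24, 2013: 295 days, exemption $147000 → ($672000 − $147000) × 1.95% × 295/365 = $8274.1438
December 25 – December 31, 2013: 7 days, exemption $632000 → ($672000 − $632000) × 1.95% × 7/365 = $14.9589
Total = $9224.7822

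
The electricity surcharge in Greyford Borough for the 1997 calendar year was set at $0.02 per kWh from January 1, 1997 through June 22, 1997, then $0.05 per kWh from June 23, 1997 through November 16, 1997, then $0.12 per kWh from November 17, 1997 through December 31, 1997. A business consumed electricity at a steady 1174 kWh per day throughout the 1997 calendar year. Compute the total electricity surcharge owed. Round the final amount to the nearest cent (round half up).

January 1 – June 22, 1997: 173 days × 1174 kWh/day = 203,102 kWh at $0.02/kWh → $4,062.04
June 23 – November 16, 1997: 147 days × 1174 kWh/day = 172,578 kWh at $0.05/kWh → $8,628.90
November 17 – December 31, 1997: 45 days × 1174 kWh/day = 52,830 kWh at $0.12/kWh → $6,339.60

$19,030.54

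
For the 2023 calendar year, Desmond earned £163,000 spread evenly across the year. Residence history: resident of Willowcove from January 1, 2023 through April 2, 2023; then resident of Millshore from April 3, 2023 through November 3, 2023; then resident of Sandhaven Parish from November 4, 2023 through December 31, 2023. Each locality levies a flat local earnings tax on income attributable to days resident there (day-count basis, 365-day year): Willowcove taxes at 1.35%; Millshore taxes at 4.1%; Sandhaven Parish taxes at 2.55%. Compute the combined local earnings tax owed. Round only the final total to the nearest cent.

£5,151.69

Willowcove, January 1 – April 2, 2023: 92 days → £163,000 × 1.35% × 92/365 = £554.6466
Millshore, April 3 – November 3, 2023: 215 days → £163,000 × 4.1% × 215/365 = £3,936.5616
Sandhaven Parish, November 4 – December 31, 2023: 58 days → £163,000 × 2.55% × 58/365 = £660.4849
Total = £5,151.6932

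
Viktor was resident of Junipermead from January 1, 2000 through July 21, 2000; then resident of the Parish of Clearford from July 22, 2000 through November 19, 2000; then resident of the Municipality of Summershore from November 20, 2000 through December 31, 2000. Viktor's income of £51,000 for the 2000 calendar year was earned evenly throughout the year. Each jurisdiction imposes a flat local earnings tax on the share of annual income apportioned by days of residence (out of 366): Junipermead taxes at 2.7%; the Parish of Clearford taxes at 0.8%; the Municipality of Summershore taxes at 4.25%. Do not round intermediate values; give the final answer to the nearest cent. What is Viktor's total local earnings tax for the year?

Junipermead, January 1 – July 21, 2000: 203 days → £51,000 × 2.7% × 203/366 = £763.7459
The Parish of Clearford, July 22 – November 19, 2000: 121 days → £51,000 × 0.8% × 121/366 = £134.8852
The Municipality of Summershore, November 20 – December 31, 2000: 42 days → £51,000 × 4.25% × 42/366 = £248.7295
Total = £1,147.3607

£1,147.36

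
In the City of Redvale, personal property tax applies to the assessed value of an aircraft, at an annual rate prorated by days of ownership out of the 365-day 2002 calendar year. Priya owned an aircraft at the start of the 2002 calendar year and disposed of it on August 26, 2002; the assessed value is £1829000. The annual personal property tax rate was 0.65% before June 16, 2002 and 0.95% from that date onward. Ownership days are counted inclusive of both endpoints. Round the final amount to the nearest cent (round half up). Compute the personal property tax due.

January 1 – June 15, 2002: 166 days at 0.65% → £1829000 × 0.65% × 166/365 = £5406.8247
June 16 – August 26, 2002: 72 days at 0.95% → £1829000 × 0.95% × 72/365 = £3427.4959
Total = £8834.3205

£8834.32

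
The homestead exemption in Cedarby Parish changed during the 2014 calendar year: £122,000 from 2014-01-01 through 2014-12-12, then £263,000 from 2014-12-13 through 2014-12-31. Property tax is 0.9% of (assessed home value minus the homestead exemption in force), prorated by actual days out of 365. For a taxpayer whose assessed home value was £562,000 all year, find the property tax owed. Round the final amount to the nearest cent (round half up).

2014-01-01 to 2014-12-12: 346 days, exemption £122,000 → (£562,000 − £122,000) × 0.9% × 346/365 = £3,753.8630
2014-12-13 to 2014-12-31: 19 days, exemption £263,000 → (£562,000 − £263,000) × 0.9% × 19/365 = £140.0795
Total = £3,893.9425

£3,893.94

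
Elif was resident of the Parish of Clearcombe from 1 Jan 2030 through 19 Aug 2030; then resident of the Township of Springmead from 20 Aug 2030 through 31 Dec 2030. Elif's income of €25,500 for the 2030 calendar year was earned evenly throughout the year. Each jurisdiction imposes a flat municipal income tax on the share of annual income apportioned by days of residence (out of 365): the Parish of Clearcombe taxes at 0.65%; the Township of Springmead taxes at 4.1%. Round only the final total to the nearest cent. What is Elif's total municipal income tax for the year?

€488.73

The Parish of Clearcombe, 1 Jan – 19 Aug 2030: 231 days → €25,500 × 0.65% × 231/365 = €104.8993
The Township of Springmead, 20 Aug – 31 Dec 2030: 134 days → €25,500 × 4.1% × 134/365 = €383.8274
Total = €488.7267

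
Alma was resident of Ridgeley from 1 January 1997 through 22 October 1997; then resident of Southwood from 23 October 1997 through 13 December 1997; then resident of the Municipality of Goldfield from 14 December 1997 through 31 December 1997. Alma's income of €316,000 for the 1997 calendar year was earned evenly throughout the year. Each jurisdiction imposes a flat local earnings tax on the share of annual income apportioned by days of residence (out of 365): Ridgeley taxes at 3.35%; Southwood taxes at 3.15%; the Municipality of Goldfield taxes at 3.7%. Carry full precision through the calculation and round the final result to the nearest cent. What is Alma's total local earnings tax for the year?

€10,550.50

Ridgeley, 1 January – 22 October 1997: 295 days → €316,000 × 3.35% × 295/365 = €8,555.8082
Southwood, 23 October – 13 December 1997: 52 days → €316,000 × 3.15% × 52/365 = €1,418.1041
The Municipality of Goldfield, 14 December – 31 December 1997: 18 days → €316,000 × 3.7% × 18/365 = €576.5918
Total = €10,550.5041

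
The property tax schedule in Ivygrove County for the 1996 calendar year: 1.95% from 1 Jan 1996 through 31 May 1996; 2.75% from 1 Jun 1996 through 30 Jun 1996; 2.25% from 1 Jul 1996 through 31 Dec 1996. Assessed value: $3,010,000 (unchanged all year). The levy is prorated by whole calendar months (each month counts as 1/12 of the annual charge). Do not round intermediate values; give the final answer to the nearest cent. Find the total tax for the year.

$65,216.67

1 Jan – 31 May 1996: 5 months at 1.95% → $3,010,000 × 1.95% × 5/12 = $24,456.2500
1 Jun – 30 Jun 1996: 1 month at 2.75% → $3,010,000 × 2.75% × 1/12 = $6,897.9167
1 Jul – 31 Dec 1996: 6 months at 2.25% → $3,010,000 × 2.25% × 6/12 = $33,862.5000
Total = $65,216.6667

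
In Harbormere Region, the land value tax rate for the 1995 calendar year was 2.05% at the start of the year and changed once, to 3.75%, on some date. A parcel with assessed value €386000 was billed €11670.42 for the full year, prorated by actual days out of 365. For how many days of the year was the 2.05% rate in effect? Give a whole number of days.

Let d = days at the first rate; then 365 − d days at the second rate.
€386000 × [2.05%·d + 3.75%·(365−d)] / 365 = €11670.42
Solving gives d = 156, so the new rate took effect on 6 June 1995.

156 days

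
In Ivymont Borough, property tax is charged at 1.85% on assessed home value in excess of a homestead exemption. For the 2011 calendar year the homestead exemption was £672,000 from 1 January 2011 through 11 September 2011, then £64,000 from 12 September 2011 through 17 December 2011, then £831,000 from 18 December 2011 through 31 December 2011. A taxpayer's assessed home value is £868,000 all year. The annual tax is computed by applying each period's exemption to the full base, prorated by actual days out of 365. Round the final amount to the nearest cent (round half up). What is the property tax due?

1 January – 11 September 2011: 254 days, exemption £672,000 → (£868,000 − £672,000) × 1.85% × 254/365 = £2,523.2986
12 September – 17 December 2011: 97 days, exemption £64,000 → (£868,000 − £64,000) × 1.85% × 97/365 = £3,952.8164
18 December – 31 December 2011: 14 days, exemption £831,000 → (£868,000 − £831,000) × 1.85% × 14/365 = £26.2548
Total = £6,502.3699

£6,502.37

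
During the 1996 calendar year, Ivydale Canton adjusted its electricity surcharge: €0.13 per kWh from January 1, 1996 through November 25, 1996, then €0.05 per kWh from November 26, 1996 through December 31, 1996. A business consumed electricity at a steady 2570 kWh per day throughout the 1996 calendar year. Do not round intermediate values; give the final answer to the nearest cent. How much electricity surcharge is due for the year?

€114,879.00

January 1 – November 25, 1996: 330 days × 2570 kWh/day = 848,100 kWh at €0.13/kWh → €110,253.00
November 26 – December 31, 1996: 36 days × 2570 kWh/day = 92,520 kWh at €0.05/kWh → €4,626.00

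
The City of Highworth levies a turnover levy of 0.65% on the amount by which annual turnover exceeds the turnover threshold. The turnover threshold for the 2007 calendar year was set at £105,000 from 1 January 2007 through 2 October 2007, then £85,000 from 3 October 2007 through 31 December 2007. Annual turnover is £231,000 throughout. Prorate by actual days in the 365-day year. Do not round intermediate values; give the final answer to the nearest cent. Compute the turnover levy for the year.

1 January – 2 October 2007: 275 days, exemption £105,000 → (£231,000 − £105,000) × 0.65% × 275/365 = £617.0548
3 October – 31 December 2007: 90 days, exemption £85,000 → (£231,000 − £85,000) × 0.65% × 90/365 = £234.0000
Total = £851.0548

£851.05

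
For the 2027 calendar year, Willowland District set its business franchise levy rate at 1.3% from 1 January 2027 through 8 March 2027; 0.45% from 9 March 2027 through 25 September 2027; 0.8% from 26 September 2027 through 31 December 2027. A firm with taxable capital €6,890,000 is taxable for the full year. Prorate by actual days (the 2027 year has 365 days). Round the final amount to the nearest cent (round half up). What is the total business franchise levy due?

€48,163.93

1 January – 8 March 2027: 67 days at 1.3% → €6,890,000 × 1.3% × 67/365 = €16,441.6164
9 March – 25 September 2027: 201 days at 0.45% → €6,890,000 × 0.45% × 201/365 = €17,073.9863
26 September – 31 December 2027: 97 days at 0.8% → €6,890,000 × 0.8% × 97/365 = €14,648.3288
Total = €48,163.9315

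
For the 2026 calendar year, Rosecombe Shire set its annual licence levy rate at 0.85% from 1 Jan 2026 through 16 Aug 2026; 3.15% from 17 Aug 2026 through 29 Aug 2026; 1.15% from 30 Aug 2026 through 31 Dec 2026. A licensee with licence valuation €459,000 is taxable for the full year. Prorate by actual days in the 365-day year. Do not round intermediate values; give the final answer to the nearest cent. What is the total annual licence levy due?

€4,745.31

1 Jan – 16 Aug 2026: 228 days at 0.85% → €459,000 × 0.85% × 228/365 = €2,437.1014
17 Aug – 29 Aug 2026: 13 days at 3.15% → €459,000 × 3.15% × 13/365 = €514.9603
30 Aug – 31 Dec 2026: 124 days at 1.15% → €459,000 × 1.15% × 124/365 = €1,793.2438
Total = €4,745.3055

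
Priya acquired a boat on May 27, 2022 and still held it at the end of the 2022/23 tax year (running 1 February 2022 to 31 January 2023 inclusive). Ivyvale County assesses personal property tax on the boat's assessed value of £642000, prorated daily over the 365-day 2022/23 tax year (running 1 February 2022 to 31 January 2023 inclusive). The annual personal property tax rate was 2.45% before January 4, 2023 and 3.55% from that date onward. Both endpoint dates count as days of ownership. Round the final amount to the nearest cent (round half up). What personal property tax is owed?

£11315.03

May 27, 2022 – January 3, 2023: 222 days at 2.45% → £642000 × 2.45% × 222/365 = £9566.6795
January 4 – January 31, 2023: 28 days at 3.55% → £642000 × 3.55% × 28/365 = £1748.3507
Total = £11315.0301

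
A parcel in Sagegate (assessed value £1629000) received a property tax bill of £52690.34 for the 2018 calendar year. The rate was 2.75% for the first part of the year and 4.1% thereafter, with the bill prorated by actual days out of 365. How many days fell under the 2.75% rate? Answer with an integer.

Let d = days at the first rate; then 365 − d days at the second rate.
£1629000 × [2.75%·d + 4.1%·(365−d)] / 365 = £52690.34
Solving gives d = 234, so the new rate took effect on August 23, 2018.

234 days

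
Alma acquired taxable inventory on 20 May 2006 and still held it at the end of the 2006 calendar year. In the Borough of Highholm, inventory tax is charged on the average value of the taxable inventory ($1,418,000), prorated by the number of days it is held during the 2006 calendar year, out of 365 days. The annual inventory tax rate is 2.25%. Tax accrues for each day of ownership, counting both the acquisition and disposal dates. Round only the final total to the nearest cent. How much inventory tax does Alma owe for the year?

$19,754.88

Days held (20 May – 31 December 2006): 226 out of 365
Tax = $1,418,000 × 2.25% × 226/365 = $19,754.8767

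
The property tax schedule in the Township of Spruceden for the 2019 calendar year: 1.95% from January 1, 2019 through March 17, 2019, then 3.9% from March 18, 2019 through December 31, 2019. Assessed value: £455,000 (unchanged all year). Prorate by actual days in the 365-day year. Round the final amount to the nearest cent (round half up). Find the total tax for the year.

£15,897.58

January 1 – March 17, 2019: 76 days at 1.95% → £455,000 × 1.95% × 76/365 = £1,847.4247
March 18 – December 31, 2019: 289 days at 3.9% → £455,000 × 3.9% × 289/365 = £14,050.1507
Total = £15,897.5753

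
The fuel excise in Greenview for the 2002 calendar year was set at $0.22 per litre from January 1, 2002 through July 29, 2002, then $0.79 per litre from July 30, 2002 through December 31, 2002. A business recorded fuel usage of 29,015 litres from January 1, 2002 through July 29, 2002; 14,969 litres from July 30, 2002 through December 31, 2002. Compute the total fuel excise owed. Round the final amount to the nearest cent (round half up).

January 1 – July 29, 2002: 29,015 litres at $0.22/litre → $6383.30
July 30 – December 31, 2002: 14,969 litres at $0.79/litre → $11825.51

$18208.81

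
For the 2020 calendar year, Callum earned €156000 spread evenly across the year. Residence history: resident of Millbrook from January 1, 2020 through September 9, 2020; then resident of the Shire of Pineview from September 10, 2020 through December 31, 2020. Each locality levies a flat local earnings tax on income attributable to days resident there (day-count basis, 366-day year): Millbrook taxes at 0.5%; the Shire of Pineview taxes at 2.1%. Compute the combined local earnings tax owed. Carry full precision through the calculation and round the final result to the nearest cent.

€1550.62

Millbrook, January 1 – September 9, 2020: 253 days → €156000 × 0.5% × 253/366 = €539.1803
The Shire of Pineview, September 10 – December 31, 2020: 113 days → €156000 × 2.1% × 113/366 = €1011.4426
Total = €1550.6230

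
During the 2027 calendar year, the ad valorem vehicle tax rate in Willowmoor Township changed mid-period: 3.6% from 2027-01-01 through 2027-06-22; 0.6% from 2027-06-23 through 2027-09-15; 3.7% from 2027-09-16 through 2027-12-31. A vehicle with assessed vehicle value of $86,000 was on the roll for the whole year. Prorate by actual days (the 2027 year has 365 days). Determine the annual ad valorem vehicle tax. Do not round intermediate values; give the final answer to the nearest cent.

$2,520.39

2027-01-01 to 2027-06-22: 173 days at 3.6% → $86,000 × 3.6% × 173/365 = $1,467.4192
2027-06-23 to 2027-09-15: 85 days at 0.6% → $86,000 × 0.6% × 85/365 = $120.1644
2027-09-16 to 2027-12-31: 107 days at 3.7% → $86,000 × 3.7% × 107/365 = $932.8055
Total = $2,520.3890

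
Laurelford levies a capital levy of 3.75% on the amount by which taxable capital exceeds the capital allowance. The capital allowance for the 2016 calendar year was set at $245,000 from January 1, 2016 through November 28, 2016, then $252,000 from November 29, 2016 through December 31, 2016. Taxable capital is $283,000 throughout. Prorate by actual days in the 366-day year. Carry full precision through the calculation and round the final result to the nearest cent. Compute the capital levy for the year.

$1,401.33

January 1 – November 28, 2016: 333 days, exemption $245,000 → ($283,000 − $245,000) × 3.75% × 333/366 = $1,296.5164
November 29 – December 31, 2016: 33 days, exemption $252,000 → ($283,000 − $252,000) × 3.75% × 33/366 = $104.8156
Total = $1,401.3320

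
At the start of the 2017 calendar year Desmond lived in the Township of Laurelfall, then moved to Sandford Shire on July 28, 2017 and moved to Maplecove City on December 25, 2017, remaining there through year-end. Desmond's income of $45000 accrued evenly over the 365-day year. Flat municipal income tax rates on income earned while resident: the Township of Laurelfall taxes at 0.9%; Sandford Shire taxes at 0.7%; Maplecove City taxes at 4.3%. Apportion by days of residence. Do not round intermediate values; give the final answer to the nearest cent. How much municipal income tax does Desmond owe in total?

$397.36

The Township of Laurelfall, January 1 – July 27, 2017: 208 days → $45000 × 0.9% × 208/365 = $230.7945
Sandford Shire, July 28 – December 24, 2017: 150 days → $45000 × 0.7% × 150/365 = $129.4521
Maplecove City, December 25 – December 31, 2017: 7 days → $45000 × 4.3% × 7/365 = $37.1096
Total = $397.3562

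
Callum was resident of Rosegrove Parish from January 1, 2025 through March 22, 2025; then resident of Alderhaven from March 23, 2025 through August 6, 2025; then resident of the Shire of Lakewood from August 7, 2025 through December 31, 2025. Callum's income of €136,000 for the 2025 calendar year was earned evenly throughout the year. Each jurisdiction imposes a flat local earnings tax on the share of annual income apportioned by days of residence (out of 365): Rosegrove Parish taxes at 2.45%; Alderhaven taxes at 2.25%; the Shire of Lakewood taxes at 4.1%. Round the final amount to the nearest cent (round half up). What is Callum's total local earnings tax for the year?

Rosegrove Parish, January 1 – March 22, 2025: 81 days → €136,000 × 2.45% × 81/365 = €739.4301
Alderhaven, March 23 – August 6, 2025: 137 days → €136,000 × 2.25% × 137/365 = €1,148.5479
The Shire of Lakewood, August 7 – December 31, 2025: 147 days → €136,000 × 4.1% × 147/365 = €2,245.6767
Total = €4,133.6548

€4,133.65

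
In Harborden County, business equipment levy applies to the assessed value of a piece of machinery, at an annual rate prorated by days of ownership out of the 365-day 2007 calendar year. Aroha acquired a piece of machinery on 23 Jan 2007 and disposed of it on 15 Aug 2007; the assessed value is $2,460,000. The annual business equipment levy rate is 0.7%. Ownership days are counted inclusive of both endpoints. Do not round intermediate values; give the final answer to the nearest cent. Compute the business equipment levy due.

Days held (23 Jan – 15 Aug 2007): 205 out of 365
Tax = $2,460,000 × 0.7% × 205/365 = $9,671.5068

$9,671.51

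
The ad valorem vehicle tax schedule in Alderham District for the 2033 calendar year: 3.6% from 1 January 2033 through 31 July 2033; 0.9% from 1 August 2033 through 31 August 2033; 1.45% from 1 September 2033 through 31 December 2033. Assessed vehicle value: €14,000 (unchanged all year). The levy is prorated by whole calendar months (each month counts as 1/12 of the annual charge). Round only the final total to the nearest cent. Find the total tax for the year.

1 January – 31 July 2033: 7 months at 3.6% → €14,000 × 3.6% × 7/12 = €294.0000
1 August – 31 August 2033: 1 month at 0.9% → €14,000 × 0.9% × 1/12 = €10.5000
1 September – 31 December 2033: 4 months at 1.45% → €14,000 × 1.45% × 4/12 = €67.6667
Total = €372.1667

€372.17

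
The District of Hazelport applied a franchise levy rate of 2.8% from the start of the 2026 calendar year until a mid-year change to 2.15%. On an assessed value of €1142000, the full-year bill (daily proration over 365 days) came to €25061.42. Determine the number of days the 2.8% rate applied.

Let d = days at the first rate; then 365 − d days at the second rate.
€1142000 × [2.8%·d + 2.15%·(365−d)] / 365 = €25061.42
Solving gives d = 25, so the new rate took effect on 26 Jan 2026.

25 days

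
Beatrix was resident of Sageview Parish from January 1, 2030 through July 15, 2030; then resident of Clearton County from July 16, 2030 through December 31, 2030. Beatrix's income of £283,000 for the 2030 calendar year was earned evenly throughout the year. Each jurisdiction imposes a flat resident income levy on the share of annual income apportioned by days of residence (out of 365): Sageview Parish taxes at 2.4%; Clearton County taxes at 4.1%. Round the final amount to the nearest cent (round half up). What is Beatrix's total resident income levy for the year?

£9,019.56

Sageview Parish, January 1 – July 15, 2030: 196 days → £283,000 × 2.4% × 196/365 = £3,647.2110
Clearton County, July 16 – December 31, 2030: 169 days → £283,000 × 4.1% × 169/365 = £5,372.3479
Total = £9,019.5589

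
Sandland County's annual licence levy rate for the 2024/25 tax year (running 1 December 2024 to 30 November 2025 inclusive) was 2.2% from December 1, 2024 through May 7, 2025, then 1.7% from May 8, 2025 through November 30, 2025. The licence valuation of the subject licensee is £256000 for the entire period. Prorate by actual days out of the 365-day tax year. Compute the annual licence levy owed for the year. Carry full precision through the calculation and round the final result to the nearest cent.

£4906.08

December 1, 2024 – May 7, 2025: 158 days at 2.2% → £256000 × 2.2% × 158/365 = £2437.9616
May 8 – November 30, 2025: 207 days at 1.7% → £256000 × 1.7% × 207/365 = £2468.1205
Total = £4906.0822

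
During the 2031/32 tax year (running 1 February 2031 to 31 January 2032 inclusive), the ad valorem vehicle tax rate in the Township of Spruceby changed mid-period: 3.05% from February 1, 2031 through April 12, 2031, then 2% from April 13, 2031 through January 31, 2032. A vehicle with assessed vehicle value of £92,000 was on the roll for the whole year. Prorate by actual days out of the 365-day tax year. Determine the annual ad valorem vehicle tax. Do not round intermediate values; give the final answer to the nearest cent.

£2,027.91

February 1 – April 12, 2031: 71 days at 3.05% → £92,000 × 3.05% × 71/365 = £545.8247
April 13, 2031 – January 31, 2032: 294 days at 2% → £92,000 × 2% × 294/365 = £1,482.0822
Total = £2,027.9068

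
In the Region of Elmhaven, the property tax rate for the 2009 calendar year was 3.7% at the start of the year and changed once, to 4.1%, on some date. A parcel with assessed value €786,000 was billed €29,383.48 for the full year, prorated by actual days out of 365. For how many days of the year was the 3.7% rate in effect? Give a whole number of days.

330 days

Let d = days at the first rate; then 365 − d days at the second rate.
€786,000 × [3.7%·d + 4.1%·(365−d)] / 365 = €29,383.48
Solving gives d = 330, so the new rate took effect on 27 Nov 2009.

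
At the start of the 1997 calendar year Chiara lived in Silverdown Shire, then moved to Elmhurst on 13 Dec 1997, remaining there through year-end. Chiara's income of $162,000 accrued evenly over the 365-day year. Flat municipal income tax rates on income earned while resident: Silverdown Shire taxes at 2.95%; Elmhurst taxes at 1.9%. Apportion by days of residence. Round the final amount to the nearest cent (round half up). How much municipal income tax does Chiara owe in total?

$4,690.45

Silverdown Shire, 1 Jan – 12 Dec 1997: 346 days → $162,000 × 2.95% × 346/365 = $4,530.2301
Elmhurst, 13 Dec – 31 Dec 1997: 19 days → $162,000 × 1.9% × 19/365 = $160.2247
Total = $4,690.4548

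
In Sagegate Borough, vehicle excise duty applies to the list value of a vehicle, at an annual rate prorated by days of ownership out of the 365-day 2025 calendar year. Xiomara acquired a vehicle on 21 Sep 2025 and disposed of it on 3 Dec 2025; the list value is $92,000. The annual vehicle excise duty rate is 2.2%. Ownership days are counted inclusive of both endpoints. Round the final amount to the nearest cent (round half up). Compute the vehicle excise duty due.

$410.35

Days held (21 Sep – 3 Dec 2025): 74 out of 365
Tax = $92,000 × 2.2% × 74/365 = $410.3452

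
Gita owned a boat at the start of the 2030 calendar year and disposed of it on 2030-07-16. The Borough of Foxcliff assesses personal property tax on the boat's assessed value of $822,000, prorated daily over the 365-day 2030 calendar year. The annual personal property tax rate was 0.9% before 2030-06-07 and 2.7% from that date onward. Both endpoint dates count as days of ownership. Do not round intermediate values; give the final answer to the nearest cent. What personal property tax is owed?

$5,614.37

2030-01-01 to 2030-06-06: 157 days at 0.9% → $822,000 × 0.9% × 157/365 = $3,182.1534
2030-06-07 to 2030-07-16: 40 days at 2.7% → $822,000 × 2.7% × 40/365 = $2,432.2192
Total = $5,614.3726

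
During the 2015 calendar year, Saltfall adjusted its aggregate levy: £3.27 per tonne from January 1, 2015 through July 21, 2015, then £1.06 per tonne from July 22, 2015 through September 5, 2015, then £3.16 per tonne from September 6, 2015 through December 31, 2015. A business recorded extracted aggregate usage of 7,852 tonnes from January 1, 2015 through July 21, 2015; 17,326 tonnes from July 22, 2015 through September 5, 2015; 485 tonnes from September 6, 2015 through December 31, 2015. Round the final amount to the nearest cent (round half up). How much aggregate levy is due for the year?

January 1 – July 21, 2015: 7,852 tonnes at £3.27/tonne → £25676.04
July 22 – September 5, 2015: 17,326 tonnes at £1.06/tonne → £18365.56
September 6 – December 31, 2015: 485 tonnes at £3.16/tonne → £1532.60

£45574.20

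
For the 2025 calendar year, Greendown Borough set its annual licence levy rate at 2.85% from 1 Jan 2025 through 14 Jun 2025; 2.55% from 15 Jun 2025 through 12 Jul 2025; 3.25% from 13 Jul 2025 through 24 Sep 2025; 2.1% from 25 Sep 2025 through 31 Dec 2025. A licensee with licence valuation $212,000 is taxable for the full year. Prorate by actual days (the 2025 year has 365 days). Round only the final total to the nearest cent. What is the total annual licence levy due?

$5,738.23

1 Jan – 14 Jun 2025: 165 days at 2.85% → $212,000 × 2.85% × 165/365 = $2,731.3151
15 Jun – 12 Jul 2025: 28 days at 2.55% → $212,000 × 2.55% × 28/365 = $414.7068
13 Jul – 24 Sep 2025: 74 days at 3.25% → $212,000 × 3.25% × 74/365 = $1,396.8767
25 Sep – 31 Dec 2025: 98 days at 2.1% → $212,000 × 2.1% × 98/365 = $1,195.3315
Total = $5,738.2301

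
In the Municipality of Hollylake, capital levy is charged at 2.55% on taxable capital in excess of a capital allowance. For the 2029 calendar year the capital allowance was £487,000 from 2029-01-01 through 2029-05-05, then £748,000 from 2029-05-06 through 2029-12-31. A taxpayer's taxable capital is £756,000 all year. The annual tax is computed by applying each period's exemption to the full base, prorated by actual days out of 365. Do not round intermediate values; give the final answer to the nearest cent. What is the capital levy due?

£2,483.28

2029-01-01 to 2029-05-05: 125 days, exemption £487,000 → (£756,000 − £487,000) × 2.55% × 125/365 = £2,349.1438
2029-05-06 to 2029-12-31: 240 days, exemption £748,000 → (£756,000 − £748,000) × 2.55% × 240/365 = £134.1370
Total = £2,483.2808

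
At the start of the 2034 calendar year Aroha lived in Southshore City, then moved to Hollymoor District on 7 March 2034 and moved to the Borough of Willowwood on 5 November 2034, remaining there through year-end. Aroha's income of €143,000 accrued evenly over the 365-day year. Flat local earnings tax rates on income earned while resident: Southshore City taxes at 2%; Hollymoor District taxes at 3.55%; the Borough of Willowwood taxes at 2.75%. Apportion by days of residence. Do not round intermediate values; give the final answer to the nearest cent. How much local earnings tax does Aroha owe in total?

€4,503.13

Southshore City, 1 January – 6 March 2034: 65 days → €143,000 × 2% × 65/365 = €509.3151
Hollymoor District, 7 March – 4 November 2034: 243 days → €143,000 × 3.55% × 243/365 = €3,379.6973
The Borough of Willowwood, 5 November – 31 December 2034: 57 days → €143,000 × 2.75% × 57/365 = €614.1164
Total = €4,503.1288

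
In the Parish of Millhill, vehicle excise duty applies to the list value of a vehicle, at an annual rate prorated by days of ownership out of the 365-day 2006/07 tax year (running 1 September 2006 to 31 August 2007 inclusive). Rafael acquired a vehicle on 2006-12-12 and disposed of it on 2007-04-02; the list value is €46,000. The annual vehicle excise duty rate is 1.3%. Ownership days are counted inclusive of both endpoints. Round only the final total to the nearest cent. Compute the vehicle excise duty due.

Days held (2006-12-12 to 2007-04-02): 112 out of 365
Tax = €46,000 × 1.3% × 112/365 = €183.4959

€183.50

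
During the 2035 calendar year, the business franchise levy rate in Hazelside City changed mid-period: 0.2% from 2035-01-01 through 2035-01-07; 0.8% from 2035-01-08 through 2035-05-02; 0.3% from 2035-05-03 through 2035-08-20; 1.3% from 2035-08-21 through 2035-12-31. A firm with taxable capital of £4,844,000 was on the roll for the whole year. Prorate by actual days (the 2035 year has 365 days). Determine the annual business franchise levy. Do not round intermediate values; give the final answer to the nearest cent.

2035-01-01 to 2035-01-07: 7 days at 0.2% → £4,844,000 × 0.2% × 7/365 = £185.7973
2035-01-08 to 2035-05-02: 115 days at 0.8% → £4,844,000 × 0.8% × 115/365 = £12,209.5342
2035-05-03 to 2035-08-20: 110 days at 0.3% → £4,844,000 × 0.3% × 110/365 = £4,379.5068
2035-08-21 to 2035-12-31: 133 days at 1.3% → £4,844,000 × 1.3% × 133/365 = £22,945.9616
Total = £39,720.8000

£39,720.80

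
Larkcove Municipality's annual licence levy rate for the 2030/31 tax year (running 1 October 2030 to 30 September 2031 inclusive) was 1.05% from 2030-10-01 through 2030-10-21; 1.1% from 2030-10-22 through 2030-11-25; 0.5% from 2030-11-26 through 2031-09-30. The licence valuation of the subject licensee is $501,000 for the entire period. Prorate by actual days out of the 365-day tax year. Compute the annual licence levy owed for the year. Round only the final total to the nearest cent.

2030-10-01 to 2030-10-21: 21 days at 1.05% → $501,000 × 1.05% × 21/365 = $302.6589
2030-10-22 to 2030-11-25: 35 days at 1.1% → $501,000 × 1.1% × 35/365 = $528.4521
2030-11-26 to 2031-09-30: 309 days at 0.5% → $501,000 × 0.5% × 309/365 = $2,120.6712
Total = $2,951.7822

$2,951.78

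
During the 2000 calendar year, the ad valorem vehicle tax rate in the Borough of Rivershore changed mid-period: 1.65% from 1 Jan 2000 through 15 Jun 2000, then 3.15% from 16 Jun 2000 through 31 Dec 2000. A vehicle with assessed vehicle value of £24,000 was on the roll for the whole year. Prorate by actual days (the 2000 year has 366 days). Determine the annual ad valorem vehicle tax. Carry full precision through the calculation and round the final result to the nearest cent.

1 Jan – 15 Jun 2000: 167 days at 1.65% → £24,000 × 1.65% × 167/366 = £180.6885
16 Jun – 31 Dec 2000: 199 days at 3.15% → £24,000 × 3.15% × 199/366 = £411.0492
Total = £591.7377

£591.74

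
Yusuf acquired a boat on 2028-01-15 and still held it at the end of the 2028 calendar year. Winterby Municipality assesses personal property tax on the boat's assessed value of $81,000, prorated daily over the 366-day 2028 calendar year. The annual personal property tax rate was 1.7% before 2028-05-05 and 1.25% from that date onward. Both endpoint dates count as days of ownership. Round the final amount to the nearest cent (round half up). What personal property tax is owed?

$1,084.32

2028-01-15 to 2028-05-04: 111 days at 1.7% → $81,000 × 1.7% × 111/366 = $417.6148
2028-05-05 to 2028-12-31: 241 days at 1.25% → $81,000 × 1.25% × 241/366 = $666.7008
Total = $1,084.3156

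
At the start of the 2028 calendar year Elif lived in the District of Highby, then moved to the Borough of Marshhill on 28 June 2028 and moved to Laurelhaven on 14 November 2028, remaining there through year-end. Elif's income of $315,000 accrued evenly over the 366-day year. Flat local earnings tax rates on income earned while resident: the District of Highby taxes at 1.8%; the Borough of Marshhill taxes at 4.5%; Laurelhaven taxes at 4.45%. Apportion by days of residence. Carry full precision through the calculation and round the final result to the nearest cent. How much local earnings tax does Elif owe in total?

$9,994.80

The District of Highby, 1 January – 27 June 2028: 179 days → $315,000 × 1.8% × 179/366 = $2,773.0328
The Borough of Marshhill, 28 June – 13 November 2028: 139 days → $315,000 × 4.5% × 139/366 = $5,383.4016
Laurelhaven, 14 November – 31 December 2028: 48 days → $315,000 × 4.45% × 48/366 = $1,838.3607
Total = $9,994.7951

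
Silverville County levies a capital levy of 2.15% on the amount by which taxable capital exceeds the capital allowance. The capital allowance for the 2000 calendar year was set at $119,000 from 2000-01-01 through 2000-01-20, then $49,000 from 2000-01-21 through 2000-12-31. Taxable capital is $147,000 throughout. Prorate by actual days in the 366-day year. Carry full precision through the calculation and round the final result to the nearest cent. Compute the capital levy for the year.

$2,024.76

2000-01-01 to 2000-01-20: 20 days, exemption $119,000 → ($147,000 − $119,000) × 2.15% × 20/366 = $32.8962
2000-01-21 to 2000-12-31: 346 days, exemption $49,000 → ($147,000 − $49,000) × 2.15% × 346/366 = $1,991.8634
Total = $2,024.7596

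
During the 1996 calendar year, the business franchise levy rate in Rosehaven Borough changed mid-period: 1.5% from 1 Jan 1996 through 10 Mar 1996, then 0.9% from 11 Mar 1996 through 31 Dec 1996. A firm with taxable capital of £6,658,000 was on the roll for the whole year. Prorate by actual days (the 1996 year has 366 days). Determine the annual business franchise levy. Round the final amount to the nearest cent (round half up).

1 Jan – 10 Mar 1996: 70 days at 1.5% → £6,658,000 × 1.5% × 70/366 = £19,100.8197
11 Mar – 31 Dec 1996: 296 days at 0.9% → £6,658,000 × 0.9% × 296/366 = £48,461.5082
Total = £67,562.3279

£67,562.33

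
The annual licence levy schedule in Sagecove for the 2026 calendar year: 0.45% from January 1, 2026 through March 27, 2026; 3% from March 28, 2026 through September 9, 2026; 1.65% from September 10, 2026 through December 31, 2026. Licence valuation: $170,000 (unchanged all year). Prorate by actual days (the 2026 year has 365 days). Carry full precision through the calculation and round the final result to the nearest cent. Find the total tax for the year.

January 1 – March 27, 2026: 86 days at 0.45% → $170,000 × 0.45% × 86/365 = $180.2466
March 28 – September 9, 2026: 166 days at 3% → $170,000 × 3% × 166/365 = $2,319.4521
September 10 – December 31, 2026: 113 days at 1.65% → $170,000 × 1.65% × 113/365 = $868.3973
Total = $3,368.0959

$3,368.10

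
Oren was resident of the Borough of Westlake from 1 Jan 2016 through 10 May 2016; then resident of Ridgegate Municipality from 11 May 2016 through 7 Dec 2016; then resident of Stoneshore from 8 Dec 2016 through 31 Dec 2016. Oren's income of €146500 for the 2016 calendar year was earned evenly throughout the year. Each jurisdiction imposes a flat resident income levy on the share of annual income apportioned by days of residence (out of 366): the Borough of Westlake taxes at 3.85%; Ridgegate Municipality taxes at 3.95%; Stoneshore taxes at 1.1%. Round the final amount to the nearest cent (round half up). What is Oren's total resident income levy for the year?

The Borough of Westlake, 1 Jan – 10 May 2016: 131 days → €146500 × 3.85% × 131/366 = €2018.7780
Ridgegate Municipality, 11 May – 7 Dec 2016: 211 days → €146500 × 3.95% × 211/366 = €3336.0772
Stoneshore, 8 Dec – 31 Dec 2016: 24 days → €146500 × 1.1% × 24/366 = €105.6721
Total = €5460.5273

€5460.53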